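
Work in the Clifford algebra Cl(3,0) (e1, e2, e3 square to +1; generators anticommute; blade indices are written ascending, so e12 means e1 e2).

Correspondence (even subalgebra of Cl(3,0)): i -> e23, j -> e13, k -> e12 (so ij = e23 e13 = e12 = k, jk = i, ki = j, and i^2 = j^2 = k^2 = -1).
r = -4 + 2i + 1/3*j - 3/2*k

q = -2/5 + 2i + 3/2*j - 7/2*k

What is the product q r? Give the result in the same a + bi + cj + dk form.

In blades: q = -2/5 - 7/2*e12 + 3/2*e13 + 2*e23, r = -4 - 3/2*e12 + 1/3*e13 + 2*e23.
Distribute q over r term by term (generator squares from the signature, products reordered to ascending indices): (-2/5)*r = 8/5 + 3/5*e12 - 2/15*e13 - 4/5*e23; (-7/2*e12)*r = -21/4 + 14*e12 - 7*e13 + 7/6*e23; (3/2*e13)*r = -1/2 - 3*e12 - 6*e13 - 9/4*e23; (2*e23)*r = -4 + 2/3*e12 + 3*e13 - 8*e23.
Sum: -163/20 + 184/15*e12 - 152/15*e13 - 593/60*e23; translating back through the correspondence:
Answer: -163/20 - 593/60*i - 152/15*j + 184/15*k


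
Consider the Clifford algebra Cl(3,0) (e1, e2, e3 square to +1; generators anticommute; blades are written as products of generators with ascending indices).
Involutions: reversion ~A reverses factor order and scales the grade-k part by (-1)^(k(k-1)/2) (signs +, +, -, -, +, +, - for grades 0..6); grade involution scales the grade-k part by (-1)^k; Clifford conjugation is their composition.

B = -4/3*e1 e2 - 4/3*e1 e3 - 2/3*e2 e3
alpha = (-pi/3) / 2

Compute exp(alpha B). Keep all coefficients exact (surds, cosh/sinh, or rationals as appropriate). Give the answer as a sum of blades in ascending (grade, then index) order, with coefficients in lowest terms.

B^2 term by term: the squares give (-4/3)^2*(e1 e2)^2 + (-4/3)^2*(e1 e3)^2 + (-2/3)^2*(e2 e3)^2 = 16/9*(-1) + 16/9*(-1) + 4/9*(-1) = -4 (each basis 2-blade squares to minus the product of its generators' squares); cross terms between blades sharing an index anticommute and cancel. So B^2 = -4.
B^2 = -4 — the negative square puts this in the circular regime; l = 2, alpha*l = -pi/3, so exp(alpha B) = cos(-pi/3) + (sin(-pi/3)/2)*B = 1/2 + (-sqrt(3)/4)*B.
Answer: 1/2 + sqrt(3)/3*e1 e2 + sqrt(3)/3*e1 e3 + sqrt(3)/6*e2 e3


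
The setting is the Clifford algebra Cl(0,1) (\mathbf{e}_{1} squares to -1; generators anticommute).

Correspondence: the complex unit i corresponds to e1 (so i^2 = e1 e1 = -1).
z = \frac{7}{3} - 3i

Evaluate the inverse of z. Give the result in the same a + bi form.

In blades: z = \frac{7}{3} - 3 e_{1}.
With qbar = \frac{7}{3} + 3 e_{1} (scalar fixed, mapped units negated), z qbar = \frac{130}{9} (the sum of squared coefficients), so z^-1 = qbar / (\frac{130}{9}) = \frac{21}{130} + \frac{27}{130} e_{1}; translating back:
Answer: \frac{21}{130} + \frac{27}{130}i


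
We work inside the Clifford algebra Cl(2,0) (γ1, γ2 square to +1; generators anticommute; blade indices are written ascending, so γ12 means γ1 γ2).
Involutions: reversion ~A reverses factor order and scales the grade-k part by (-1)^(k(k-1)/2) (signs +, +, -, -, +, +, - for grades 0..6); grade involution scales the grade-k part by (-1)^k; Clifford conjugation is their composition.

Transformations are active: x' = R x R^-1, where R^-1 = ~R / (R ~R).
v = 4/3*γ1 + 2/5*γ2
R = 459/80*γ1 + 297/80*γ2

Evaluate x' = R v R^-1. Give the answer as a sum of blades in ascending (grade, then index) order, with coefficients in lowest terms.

~R = 459/80*γ1 + 297/80*γ2, and R ~R = 29889/640, so R^-1 = ~R / (29889/640).
R v = 1827/200 - 531/200*γ12
Answer: 934/1025*γ1 + 3236/3075*γ2


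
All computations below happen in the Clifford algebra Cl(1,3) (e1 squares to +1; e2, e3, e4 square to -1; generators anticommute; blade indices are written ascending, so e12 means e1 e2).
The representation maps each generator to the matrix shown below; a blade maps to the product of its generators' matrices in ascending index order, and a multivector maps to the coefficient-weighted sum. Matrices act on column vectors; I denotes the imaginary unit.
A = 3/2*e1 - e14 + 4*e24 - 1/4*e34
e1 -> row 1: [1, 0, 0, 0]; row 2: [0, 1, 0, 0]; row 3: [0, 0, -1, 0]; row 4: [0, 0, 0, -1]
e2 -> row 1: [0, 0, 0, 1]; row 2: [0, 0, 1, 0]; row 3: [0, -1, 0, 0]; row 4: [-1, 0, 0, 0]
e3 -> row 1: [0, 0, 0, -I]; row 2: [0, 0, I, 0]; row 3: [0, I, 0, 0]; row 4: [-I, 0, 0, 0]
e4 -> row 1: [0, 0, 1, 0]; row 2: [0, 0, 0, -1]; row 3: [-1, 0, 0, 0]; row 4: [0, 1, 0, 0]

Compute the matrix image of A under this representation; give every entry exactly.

Bivector images (products of the table entries): rho(e14) = rho(e1)rho(e4) = row 1: [0, 0, 1, 0]; row 2: [0, 0, 0, -1]; row 3: [1, 0, 0, 0]; row 4: [0, -1, 0, 0]; rho(e24) = rho(e2)rho(e4) = row 1: [0, 1, 0, 0]; row 2: [-1, 0, 0, 0]; row 3: [0, 0, 0, 1]; row 4: [0, 0, -1, 0]; rho(e34) = rho(e3)rho(e4) = row 1: [0, -I, 0, 0]; row 2: [-I, 0, 0, 0]; row 3: [0, 0, 0, -I]; row 4: [0, 0, -I, 0].
M = (3/2)*rho(e1) + (-1)*rho(e14) + (4)*rho(e24) + (-1/4)*rho(e34), summed entrywise:
Answer: row 1: [3/2, 4 + I/4, -1, 0]; row 2: [-4 + I/4, 3/2, 0, 1]; row 3: [-1, 0, -3/2, 4 + I/4]; row 4: [0, 1, -4 + I/4, -3/2]


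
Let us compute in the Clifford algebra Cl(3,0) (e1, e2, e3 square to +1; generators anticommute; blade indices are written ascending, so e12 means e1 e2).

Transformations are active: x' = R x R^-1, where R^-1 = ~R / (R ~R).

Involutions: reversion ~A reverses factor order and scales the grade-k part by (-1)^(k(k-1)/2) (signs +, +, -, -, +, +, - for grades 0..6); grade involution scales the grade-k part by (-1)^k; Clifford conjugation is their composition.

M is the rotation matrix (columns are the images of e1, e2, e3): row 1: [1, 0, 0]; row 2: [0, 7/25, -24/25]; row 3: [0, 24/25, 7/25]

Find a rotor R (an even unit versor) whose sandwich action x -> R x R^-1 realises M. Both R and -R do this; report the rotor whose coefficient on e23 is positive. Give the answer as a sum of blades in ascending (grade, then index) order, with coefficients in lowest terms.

Method: write R = a + b12*e12 + b13*e13 + b23*e23 with a^2 + b12^2 + b13^2 + b23^2 = 1 (so R^-1 = ~R). Expanding the columns R e_j ~R gives tr M = 4a^2 - 1 and, from the antisymmetric part, M21 - M12 = -4a*b12, M13 - M31 = 4a*b13, M32 - M23 = -4a*b23.
Here tr M = 39/25, so a^2 = (1 + tr M)/4 = 16/25 and a = ±4/5. Taking a = 4/5: M21 - M12 = 0, M13 - M31 = 0, M32 - M23 = 48/25, giving b12 = 0, b13 = 0, b23 = -3/5, i.e. R = 4/5 - 3/5*e23.
Its e23 coefficient is negative, so report the other preimage -R.
Answer: -4/5 + 3/5*e23. Sheet selection: the two-to-one cover makes ±R indistinguishable at the matrix level (trace 39/25), so uniqueness comes from the required sign on e23.


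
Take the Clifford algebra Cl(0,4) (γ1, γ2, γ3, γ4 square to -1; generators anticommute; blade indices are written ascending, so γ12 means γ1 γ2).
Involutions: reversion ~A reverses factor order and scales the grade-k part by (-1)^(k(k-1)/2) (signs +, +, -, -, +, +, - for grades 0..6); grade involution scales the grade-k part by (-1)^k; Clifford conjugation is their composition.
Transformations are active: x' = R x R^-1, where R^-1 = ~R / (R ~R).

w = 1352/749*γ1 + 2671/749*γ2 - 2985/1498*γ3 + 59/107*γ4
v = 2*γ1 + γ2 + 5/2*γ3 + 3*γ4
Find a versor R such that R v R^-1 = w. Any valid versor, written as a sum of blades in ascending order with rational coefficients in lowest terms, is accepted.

R = v + w = 2850/749*γ1 + 3420/749*γ2 + 380/749*γ3 + 380/107*γ4 works: the equal norms (-81/4) guarantee its sandwich swaps v into w.
Answer: 2850/749*γ1 + 3420/749*γ2 + 380/749*γ3 + 380/107*γ4


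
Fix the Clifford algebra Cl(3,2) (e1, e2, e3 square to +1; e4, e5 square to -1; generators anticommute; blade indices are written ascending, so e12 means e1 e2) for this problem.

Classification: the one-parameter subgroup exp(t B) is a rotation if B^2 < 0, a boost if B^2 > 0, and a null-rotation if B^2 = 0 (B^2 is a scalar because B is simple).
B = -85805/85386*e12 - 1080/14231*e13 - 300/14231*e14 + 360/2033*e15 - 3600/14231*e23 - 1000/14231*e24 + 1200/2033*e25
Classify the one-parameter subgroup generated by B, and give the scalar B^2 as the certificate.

B^2 term by term: the squares give (-85805/85386)^2*(e12)^2 + (-1080/14231)^2*(e13)^2 + (-300/14231)^2*(e14)^2 + (360/2033)^2*(e15)^2 + (-3600/14231)^2*(e23)^2 + (-1000/14231)^2*(e24)^2 + (1200/2033)^2*(e25)^2 = 7362498025/7290768996*(-1) + 1166400/202521361*(-1) + 90000/202521361*(+1) + 129600/4133089*(+1) + 12960000/202521361*(-1) + 1000000/202521361*(+1) + 1440000/4133089*(+1) = -25/36 (each basis 2-blade squares to minus the product of its generators' squares); cross terms between blades sharing an index anticommute and cancel; the commuting (index-disjoint) pairs give grade-4 terms 2*c*c'*(blade product), which cancel blade by blade — e1234: -2160000/202521361 + 2160000/202521361 = 0; e1235: 2592000/28931623 - 2592000/28931623 = 0; e1245: 720000/28931623 - 720000/28931623 = 0 — confirming B is simple. So B^2 = -25/36.
Answer: rotation, certificate B^2 = -25/36. The invariant at work: B^2 = -25/36 is unchanged by conjugation, hence its sign classifies the subgroup whatever basis B is written in.


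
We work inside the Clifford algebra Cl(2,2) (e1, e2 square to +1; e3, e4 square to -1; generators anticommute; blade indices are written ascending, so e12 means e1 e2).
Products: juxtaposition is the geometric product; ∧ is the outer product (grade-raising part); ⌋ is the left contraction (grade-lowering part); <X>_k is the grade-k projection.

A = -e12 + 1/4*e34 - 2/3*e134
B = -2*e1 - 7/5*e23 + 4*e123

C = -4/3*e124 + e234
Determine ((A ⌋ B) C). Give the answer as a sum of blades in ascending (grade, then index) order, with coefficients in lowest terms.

step 1: 4*e3
step 2: 4*e24 - 16/3*e1234
Answer: 4*e24 - 16/3*e1234


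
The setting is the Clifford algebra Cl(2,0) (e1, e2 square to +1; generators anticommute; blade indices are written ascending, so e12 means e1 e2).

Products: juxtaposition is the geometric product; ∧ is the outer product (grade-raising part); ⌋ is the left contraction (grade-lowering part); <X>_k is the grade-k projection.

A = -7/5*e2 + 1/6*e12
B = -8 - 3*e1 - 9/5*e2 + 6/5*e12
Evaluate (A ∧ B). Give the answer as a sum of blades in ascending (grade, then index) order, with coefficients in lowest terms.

step 1: 56/5*e2 - 83/15*e12
Answer: 56/5*e2 - 83/15*e12


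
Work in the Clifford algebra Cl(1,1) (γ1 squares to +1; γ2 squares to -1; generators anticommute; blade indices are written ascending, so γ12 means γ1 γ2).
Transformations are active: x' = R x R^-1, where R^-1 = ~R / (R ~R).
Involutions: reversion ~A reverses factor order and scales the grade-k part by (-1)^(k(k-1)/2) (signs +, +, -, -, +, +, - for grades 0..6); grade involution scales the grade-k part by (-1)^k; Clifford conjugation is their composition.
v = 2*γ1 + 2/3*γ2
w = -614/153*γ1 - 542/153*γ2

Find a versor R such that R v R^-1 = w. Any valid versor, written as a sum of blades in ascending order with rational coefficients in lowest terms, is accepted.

R = v + w = -308/153*γ1 - 440/153*γ2 works: the equal norms (32/9) guarantee its sandwich swaps v into w.
Answer: -308/153*γ1 - 440/153*γ2


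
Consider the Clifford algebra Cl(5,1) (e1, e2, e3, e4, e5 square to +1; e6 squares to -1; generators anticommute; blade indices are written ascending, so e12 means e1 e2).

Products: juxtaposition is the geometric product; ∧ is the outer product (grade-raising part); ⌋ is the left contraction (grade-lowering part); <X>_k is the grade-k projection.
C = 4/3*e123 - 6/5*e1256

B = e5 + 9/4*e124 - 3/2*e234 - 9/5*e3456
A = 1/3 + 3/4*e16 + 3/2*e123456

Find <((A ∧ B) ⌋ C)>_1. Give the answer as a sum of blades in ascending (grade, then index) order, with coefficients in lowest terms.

step 1: 1/3*e5 + 3/4*e124 - 3/4*e156 - 1/2*e234 - 3/5*e3456 + 9/8*e12346
step 2: 9/10*e2 - 2/5*e126
step 3: 9/10*e2
Answer: 9/10*e2


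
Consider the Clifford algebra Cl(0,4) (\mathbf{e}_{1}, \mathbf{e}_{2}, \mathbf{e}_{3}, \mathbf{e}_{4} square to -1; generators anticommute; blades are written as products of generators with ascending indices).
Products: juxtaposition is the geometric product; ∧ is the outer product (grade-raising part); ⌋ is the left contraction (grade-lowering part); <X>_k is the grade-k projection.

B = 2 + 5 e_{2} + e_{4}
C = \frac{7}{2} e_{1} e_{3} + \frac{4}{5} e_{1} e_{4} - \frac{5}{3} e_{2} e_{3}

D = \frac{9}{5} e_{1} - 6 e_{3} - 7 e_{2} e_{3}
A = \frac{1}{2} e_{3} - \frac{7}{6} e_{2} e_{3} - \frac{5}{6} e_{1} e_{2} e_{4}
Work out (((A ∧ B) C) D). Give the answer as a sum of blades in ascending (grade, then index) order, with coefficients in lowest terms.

step 1: e_{3} - \frac{29}{6} e_{2} e_{3} + \frac{1}{2} e_{3} e_{4} - \frac{5}{3} e_{1} e_{2} e_{4} - \frac{7}{6} e_{2} e_{3} e_{4}
step 2: -\frac{145}{18} + \frac{7}{2} e_{1} - 3 e_{2} - \frac{35}{18} e_{4} + \frac{203}{12} e_{1} e_{2} - \frac{2}{5} e_{1} e_{3} + \frac{7}{4} e_{1} e_{4} - \frac{5}{6} e_{2} e_{4} - \frac{14}{15} e_{1} e_{2} e_{3} + \frac{49}{12} e_{1} e_{2} e_{4} - \frac{161}{45} e_{1} e_{3} e_{4} - \frac{35}{6} e_{2} e_{3} e_{4} - \frac{58}{15} e_{1} e_{2} e_{3} e_{4}
step 3: -\frac{63}{10} - \frac{703}{30} e_{1} + \frac{609}{20} e_{2} + \frac{1996}{75} e_{3} - \frac{2261}{60} e_{4} + \frac{13}{5} e_{1} e_{2} + \frac{1169}{12} e_{1} e_{3} - \frac{21}{10} e_{1} e_{4} + \frac{34231}{450} e_{2} e_{3} + \frac{553}{20} e_{2} e_{4} - \frac{553}{50} e_{3} e_{4} - 126 e_{1} e_{2} e_{3} + \frac{4207}{90} e_{1} e_{2} e_{4} + \frac{469}{12} e_{1} e_{3} e_{4} + \frac{743}{450} e_{2} e_{3} e_{4} + \frac{91}{4} e_{1} e_{2} e_{3} e_{4}
Answer: -\frac{63}{10} - \frac{703}{30} e_{1} + \frac{609}{20} e_{2} + \frac{1996}{75} e_{3} - \frac{2261}{60} e_{4} + \frac{13}{5} e_{1} e_{2} + \frac{1169}{12} e_{1} e_{3} - \frac{21}{10} e_{1} e_{4} + \frac{34231}{450} e_{2} e_{3} + \frac{553}{20} e_{2} e_{4} - \frac{553}{50} e_{3} e_{4} - 126 e_{1} e_{2} e_{3} + \frac{4207}{90} e_{1} e_{2} e_{4} + \frac{469}{12} e_{1} e_{3} e_{4} + \frac{743}{450} e_{2} e_{3} e_{4} + \frac{91}{4} e_{1} e_{2} e_{3} e_{4}


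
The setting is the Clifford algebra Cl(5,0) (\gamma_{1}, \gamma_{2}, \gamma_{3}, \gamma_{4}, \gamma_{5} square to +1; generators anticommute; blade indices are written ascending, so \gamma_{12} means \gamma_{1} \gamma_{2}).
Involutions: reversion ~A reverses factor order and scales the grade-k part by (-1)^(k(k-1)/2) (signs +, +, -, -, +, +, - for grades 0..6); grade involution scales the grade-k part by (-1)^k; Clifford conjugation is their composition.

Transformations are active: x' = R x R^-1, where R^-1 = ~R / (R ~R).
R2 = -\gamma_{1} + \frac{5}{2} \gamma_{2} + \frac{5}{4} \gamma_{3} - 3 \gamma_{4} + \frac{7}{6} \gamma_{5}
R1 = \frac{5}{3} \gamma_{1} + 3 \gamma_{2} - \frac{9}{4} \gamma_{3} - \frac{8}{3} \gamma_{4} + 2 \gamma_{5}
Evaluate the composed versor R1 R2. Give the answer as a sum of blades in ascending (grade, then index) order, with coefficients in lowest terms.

Distribute over the terms of R1 (each basis-blade product reordered to ascending indices, repeated generators contracted through their squares):
(\frac{5}{3} \gamma_{1}) R2 = -\frac{5}{3} + \frac{25}{6} \gamma_{12} + \frac{25}{12} \gamma_{13} - 5 \gamma_{14} + \frac{35}{18} \gamma_{15}
(3 \gamma_{2}) R2 = \frac{15}{2} + 3 \gamma_{12} + \frac{15}{4} \gamma_{23} - 9 \gamma_{24} + \frac{7}{2} \gamma_{25}
(-\frac{9}{4} \gamma_{3}) R2 = -\frac{45}{16} - \frac{9}{4} \gamma_{13} + \frac{45}{8} \gamma_{23} + \frac{27}{4} \gamma_{34} - \frac{21}{8} \gamma_{35}
(-\frac{8}{3} \gamma_{4}) R2 = 8 - \frac{8}{3} \gamma_{14} + \frac{20}{3} \gamma_{24} + \frac{10}{3} \gamma_{34} - \frac{28}{9} \gamma_{45}
(2 \gamma_{5}) R2 = \frac{7}{3} + 2 \gamma_{15} - 5 \gamma_{25} - \frac{5}{2} \gamma_{35} + 6 \gamma_{45}
Summing the partial products and collecting blades:
Answer: \frac{641}{48} + \frac{43}{6} \gamma_{12} - \frac{1}{6} \gamma_{13} - \frac{23}{3} \gamma_{14} + \frac{71}{18} \gamma_{15} + \frac{75}{8} \gamma_{23} - \frac{7}{3} \gamma_{24} - \frac{3}{2} \gamma_{25} + \frac{121}{12} \gamma_{34} - \frac{41}{8} \gamma_{35} + \frac{26}{9} \gamma_{45}


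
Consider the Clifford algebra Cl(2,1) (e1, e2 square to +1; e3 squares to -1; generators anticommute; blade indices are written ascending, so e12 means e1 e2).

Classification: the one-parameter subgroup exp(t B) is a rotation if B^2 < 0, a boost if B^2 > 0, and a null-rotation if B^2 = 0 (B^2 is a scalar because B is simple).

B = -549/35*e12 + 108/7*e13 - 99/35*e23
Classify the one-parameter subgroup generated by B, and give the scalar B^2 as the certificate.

B^2 term by term: the squares give (-549/35)^2*(e12)^2 + (108/7)^2*(e13)^2 + (-99/35)^2*(e23)^2 = 301401/1225*(-1) + 11664/49*(+1) + 9801/1225*(+1) = 0 (each basis 2-blade squares to minus the product of its generators' squares); cross terms between blades sharing an index anticommute and cancel. So B^2 = 0.
Answer: null-rotation, certificate B^2 = 0. One invariant decides it: the square 0 survives every conjugation, and its sign is exactly the classification.


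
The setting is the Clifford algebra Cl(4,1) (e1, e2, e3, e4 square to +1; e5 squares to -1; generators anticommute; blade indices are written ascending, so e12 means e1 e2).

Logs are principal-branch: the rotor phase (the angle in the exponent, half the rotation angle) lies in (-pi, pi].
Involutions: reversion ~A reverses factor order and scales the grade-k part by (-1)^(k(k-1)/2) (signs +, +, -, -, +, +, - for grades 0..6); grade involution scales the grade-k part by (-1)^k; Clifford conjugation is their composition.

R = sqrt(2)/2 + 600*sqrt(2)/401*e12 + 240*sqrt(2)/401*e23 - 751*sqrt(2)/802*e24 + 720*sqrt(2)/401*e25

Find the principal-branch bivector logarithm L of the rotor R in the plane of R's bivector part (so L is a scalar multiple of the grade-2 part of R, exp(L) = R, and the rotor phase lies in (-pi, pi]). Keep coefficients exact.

The scalar part of R is sqrt(2)/2, so the principal-branch rotor phase is pinned; divide the bivector part by its sine to get the unit plane — L is the phase times that plane.
Concretely: cos(phase) = sqrt(2)/2 gives phase = ±pi/4, and since phase/sin(phase) is even the sign is immaterial: L = (phase/sin(phase)) * <R>_2 = (sqrt(2)*pi/4) * <R>_2.
Answer: 300*pi/401*e12 + 120*pi/401*e23 - 751*pi/1604*e24 + 360*pi/401*e25


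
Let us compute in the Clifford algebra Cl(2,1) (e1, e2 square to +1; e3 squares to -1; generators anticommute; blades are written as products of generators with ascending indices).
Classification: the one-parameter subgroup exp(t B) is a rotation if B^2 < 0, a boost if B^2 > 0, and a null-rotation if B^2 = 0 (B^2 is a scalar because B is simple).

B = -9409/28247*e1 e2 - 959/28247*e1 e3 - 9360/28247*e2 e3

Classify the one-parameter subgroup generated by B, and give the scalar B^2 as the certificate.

B^2 term by term: the squares give (-9409/28247)^2*(e1 e2)^2 + (-959/28247)^2*(e1 e3)^2 + (-9360/28247)^2*(e2 e3)^2 = 88529281/797893009*(-1) + 919681/797893009*(+1) + 87609600/797893009*(+1) = 0 (each basis 2-blade squares to minus the product of its generators' squares); cross terms between blades sharing an index anticommute and cancel. So B^2 = 0.
Answer: null-rotation, certificate B^2 = 0. No conjugation can change B^2 = 0; the sign gives the class.


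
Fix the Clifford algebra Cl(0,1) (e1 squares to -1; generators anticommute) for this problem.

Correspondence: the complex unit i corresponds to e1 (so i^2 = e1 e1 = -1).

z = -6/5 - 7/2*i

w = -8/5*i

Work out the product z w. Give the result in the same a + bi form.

In blades: z = -6/5 - 7/2*e1, w = -8/5*e1.
Distribute z over w term by term (generator squares from the signature, products reordered to ascending indices): (-6/5)*w = 48/25*e1; (-7/2*e1)*w = -28/5.
Sum: -28/5 + 48/25*e1; translating back through the correspondence:
Answer: -28/5 + 48/25*i


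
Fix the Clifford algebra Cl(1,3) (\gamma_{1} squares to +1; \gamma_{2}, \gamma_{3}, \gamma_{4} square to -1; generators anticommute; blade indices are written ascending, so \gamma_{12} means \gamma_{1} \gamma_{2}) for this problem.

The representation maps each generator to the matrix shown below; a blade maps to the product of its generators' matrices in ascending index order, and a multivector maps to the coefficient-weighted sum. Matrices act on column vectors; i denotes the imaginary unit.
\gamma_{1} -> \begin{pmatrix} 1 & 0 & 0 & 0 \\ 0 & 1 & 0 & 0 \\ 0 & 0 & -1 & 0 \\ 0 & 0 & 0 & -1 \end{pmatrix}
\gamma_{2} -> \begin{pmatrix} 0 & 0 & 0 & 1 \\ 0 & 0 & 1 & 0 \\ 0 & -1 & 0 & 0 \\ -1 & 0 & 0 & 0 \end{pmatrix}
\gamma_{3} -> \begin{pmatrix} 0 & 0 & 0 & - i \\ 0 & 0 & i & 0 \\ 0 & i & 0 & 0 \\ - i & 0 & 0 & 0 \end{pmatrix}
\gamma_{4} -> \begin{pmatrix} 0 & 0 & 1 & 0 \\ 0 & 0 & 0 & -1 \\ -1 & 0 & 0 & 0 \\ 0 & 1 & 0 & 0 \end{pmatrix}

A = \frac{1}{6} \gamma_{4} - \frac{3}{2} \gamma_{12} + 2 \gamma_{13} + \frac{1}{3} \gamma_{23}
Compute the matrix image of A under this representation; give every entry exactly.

Bivector images (products of the table entries): rho(\gamma_{12}) = rho(\gamma_{1})rho(\gamma_{2}) = \begin{pmatrix} 0 & 0 & 0 & 1 \\ 0 & 0 & 1 & 0 \\ 0 & 1 & 0 & 0 \\ 1 & 0 & 0 & 0 \end{pmatrix}; rho(\gamma_{13}) = rho(\gamma_{1})rho(\gamma_{3}) = \begin{pmatrix} 0 & 0 & 0 & - i \\ 0 & 0 & i & 0 \\ 0 & - i & 0 & 0 \\ i & 0 & 0 & 0 \end{pmatrix}; rho(\gamma_{23}) = rho(\gamma_{2})rho(\gamma_{3}) = \begin{pmatrix} - i & 0 & 0 & 0 \\ 0 & i & 0 & 0 \\ 0 & 0 & - i & 0 \\ 0 & 0 & 0 & i \end{pmatrix}.
M = (\frac{1}{6})*rho(\gamma_{4}) + (-\frac{3}{2})*rho(\gamma_{12}) + (2)*rho(\gamma_{13}) + (\frac{1}{3})*rho(\gamma_{23}), summed entrywise:
Answer: \begin{pmatrix} - \frac{i}{3} & 0 & \frac{1}{6} & - \frac{3}{2} - 2 i \\ 0 & \frac{i}{3} & - \frac{3}{2} + 2 i & - \frac{1}{6} \\ - \frac{1}{6} & - \frac{3}{2} - 2 i & - \frac{i}{3} & 0 \\ - \frac{3}{2} + 2 i & \frac{1}{6} & 0 & \frac{i}{3} \end{pmatrix}


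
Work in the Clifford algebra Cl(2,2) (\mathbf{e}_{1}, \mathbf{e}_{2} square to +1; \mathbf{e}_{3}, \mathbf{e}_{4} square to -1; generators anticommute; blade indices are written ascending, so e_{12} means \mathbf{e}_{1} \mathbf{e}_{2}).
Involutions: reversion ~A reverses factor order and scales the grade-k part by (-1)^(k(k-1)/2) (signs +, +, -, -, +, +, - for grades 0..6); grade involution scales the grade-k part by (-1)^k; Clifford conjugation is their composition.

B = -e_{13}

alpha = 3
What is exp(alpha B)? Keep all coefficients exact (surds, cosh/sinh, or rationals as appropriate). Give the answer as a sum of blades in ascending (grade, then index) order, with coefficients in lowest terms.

B^2 = (-1)^2*(e_{13})^2 = 1*(+1) = 1 (a basis 2-blade squares to minus the product of its generators' squares).
B^2 = 1 — hyperbolic case — the even/odd split gives cosh and sinh: l = 1, alpha*l = 3, so exp(alpha B) = cosh(3) + (sinh(3)/1)*B = \cosh{\left(3 \right)} + (\sinh{\left(3 \right)})*B.
Answer: \cosh{\left(3 \right)} - \sinh{\left(3 \right)} e_{13}


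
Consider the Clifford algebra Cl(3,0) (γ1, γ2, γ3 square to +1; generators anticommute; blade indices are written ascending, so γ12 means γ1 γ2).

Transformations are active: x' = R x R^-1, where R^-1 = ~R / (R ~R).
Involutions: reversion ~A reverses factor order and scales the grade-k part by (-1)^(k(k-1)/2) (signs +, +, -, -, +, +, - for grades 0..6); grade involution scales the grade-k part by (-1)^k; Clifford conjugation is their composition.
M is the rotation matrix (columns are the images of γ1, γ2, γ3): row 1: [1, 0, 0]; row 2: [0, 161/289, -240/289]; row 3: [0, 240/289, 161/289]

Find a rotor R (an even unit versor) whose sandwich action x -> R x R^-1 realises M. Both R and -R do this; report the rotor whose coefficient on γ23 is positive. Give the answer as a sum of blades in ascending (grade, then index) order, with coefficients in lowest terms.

Method: write R = a + b12*γ12 + b13*γ13 + b23*γ23 with a^2 + b12^2 + b13^2 + b23^2 = 1 (so R^-1 = ~R). Expanding the columns R e_j ~R gives tr M = 4a^2 - 1 and, from the antisymmetric part, M21 - M12 = -4a*b12, M13 - M31 = 4a*b13, M32 - M23 = -4a*b23.
Here tr M = 611/289, so a^2 = (1 + tr M)/4 = 225/289 and a = ±15/17. Taking a = 15/17: M21 - M12 = 0, M13 - M31 = 0, M32 - M23 = 480/289, giving b12 = 0, b13 = 0, b23 = -8/17, i.e. R = 15/17 - 8/17*γ23.
Its γ23 coefficient is negative, so report the other preimage -R.
Answer: -15/17 + 8/17*γ23. Sheet selection: the two-to-one cover makes ±R indistinguishable at the matrix level (trace 611/289), so uniqueness comes from the required sign on γ23.


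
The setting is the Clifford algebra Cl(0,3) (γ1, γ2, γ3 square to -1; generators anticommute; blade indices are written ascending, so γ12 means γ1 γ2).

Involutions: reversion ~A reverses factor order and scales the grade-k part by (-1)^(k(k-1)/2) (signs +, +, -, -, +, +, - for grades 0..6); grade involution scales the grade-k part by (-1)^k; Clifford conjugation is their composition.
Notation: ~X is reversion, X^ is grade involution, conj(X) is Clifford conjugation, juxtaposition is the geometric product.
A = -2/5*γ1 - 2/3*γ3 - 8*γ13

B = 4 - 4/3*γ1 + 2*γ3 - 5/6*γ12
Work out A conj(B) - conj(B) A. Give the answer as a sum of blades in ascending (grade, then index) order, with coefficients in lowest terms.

first term: -4/5 - 88/5*γ1 + 1/3*γ2 - 40/3*γ3 - 1364/45*γ13 + 20/3*γ23 - 5/9*γ123
second term: -4/5 + 72/5*γ1 - 1/3*γ2 + 8*γ3 - 1516/45*γ13 - 20/3*γ23 - 5/9*γ123
Answer: -32*γ1 + 2/3*γ2 - 64/3*γ3 + 152/45*γ13 + 40/3*γ23


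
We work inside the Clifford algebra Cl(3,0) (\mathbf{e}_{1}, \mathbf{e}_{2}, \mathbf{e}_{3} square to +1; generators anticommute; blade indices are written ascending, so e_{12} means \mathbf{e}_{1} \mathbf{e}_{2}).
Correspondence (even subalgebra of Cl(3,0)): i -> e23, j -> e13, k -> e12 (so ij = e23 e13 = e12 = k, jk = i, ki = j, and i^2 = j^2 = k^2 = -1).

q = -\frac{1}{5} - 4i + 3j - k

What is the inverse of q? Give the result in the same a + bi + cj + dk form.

In blades: q = -\frac{1}{5} - e_{12} + 3 e_{13} - 4 e_{23}.
With qbar = -\frac{1}{5} + e_{12} - 3 e_{13} + 4 e_{23} (scalar fixed, mapped units negated), q qbar = \frac{651}{25} (the sum of squared coefficients), so q^-1 = qbar / (\frac{651}{25}) = -\frac{5}{651} + \frac{25}{651} e_{12} - \frac{25}{217} e_{13} + \frac{100}{651} e_{23}; translating back:
Answer: -\frac{5}{651} + \frac{100}{651}i - \frac{25}{217}j + \frac{25}{651}k


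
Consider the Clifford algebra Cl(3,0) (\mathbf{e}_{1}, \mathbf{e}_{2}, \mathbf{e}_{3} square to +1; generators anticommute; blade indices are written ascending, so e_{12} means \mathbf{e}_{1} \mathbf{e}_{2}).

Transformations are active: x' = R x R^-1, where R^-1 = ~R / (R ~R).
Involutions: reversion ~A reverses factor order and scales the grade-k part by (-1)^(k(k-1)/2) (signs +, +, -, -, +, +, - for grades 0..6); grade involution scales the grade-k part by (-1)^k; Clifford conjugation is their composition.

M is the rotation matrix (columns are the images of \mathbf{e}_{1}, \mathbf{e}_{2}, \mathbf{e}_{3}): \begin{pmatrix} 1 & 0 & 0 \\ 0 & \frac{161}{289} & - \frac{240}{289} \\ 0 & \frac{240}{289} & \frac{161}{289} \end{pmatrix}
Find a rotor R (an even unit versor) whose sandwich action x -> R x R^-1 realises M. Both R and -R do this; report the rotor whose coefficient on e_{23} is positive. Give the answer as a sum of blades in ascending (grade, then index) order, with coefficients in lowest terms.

Method: write R = a + b12*e_{12} + b13*e_{13} + b23*e_{23} with a^2 + b12^2 + b13^2 + b23^2 = 1 (so R^-1 = ~R). Expanding the columns R e_j ~R gives tr M = 4a^2 - 1 and, from the antisymmetric part, M21 - M12 = -4a*b12, M13 - M31 = 4a*b13, M32 - M23 = -4a*b23.
Here tr M = \frac{611}{289}, so a^2 = (1 + tr M)/4 = \frac{225}{289} and a = ±\frac{15}{17}. Taking a = \frac{15}{17}: M21 - M12 = 0, M13 - M31 = 0, M32 - M23 = \frac{480}{289}, giving b12 = 0, b13 = 0, b23 = -\frac{8}{17}, i.e. R = \frac{15}{17} - \frac{8}{17} e_{23}.
Its e_{23} coefficient is negative, so report the other preimage -R.
Answer: -\frac{15}{17} + \frac{8}{17} e_{23}. Sheet selection: the two-to-one cover makes ±R indistinguishable at the matrix level (trace \frac{611}{289}), so uniqueness comes from the required sign on e_{23}.


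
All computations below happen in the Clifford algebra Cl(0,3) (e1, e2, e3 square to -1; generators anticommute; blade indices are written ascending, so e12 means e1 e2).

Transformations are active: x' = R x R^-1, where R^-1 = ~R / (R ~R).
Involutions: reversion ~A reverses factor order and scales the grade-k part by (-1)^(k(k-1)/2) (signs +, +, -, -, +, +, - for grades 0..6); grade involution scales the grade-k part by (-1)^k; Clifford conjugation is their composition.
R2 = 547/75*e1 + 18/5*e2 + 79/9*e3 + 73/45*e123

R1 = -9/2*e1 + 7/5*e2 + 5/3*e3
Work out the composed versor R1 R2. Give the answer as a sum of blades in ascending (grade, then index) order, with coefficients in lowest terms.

Distribute over the terms of R1 (each basis-blade product reordered to ascending indices, repeated generators contracted through their squares):
(-9/2*e1) R2 = 1641/50 - 81/5*e12 - 79/2*e13 + 73/10*e23
(7/5*e2) R2 = -126/25 - 3829/375*e12 + 511/225*e13 + 553/45*e23
(5/3*e3) R2 = -395/27 - 73/27*e12 - 547/45*e13 - 6*e23
Summing the partial products and collecting blades:
Answer: 17753/1350 - 98261/3375*e12 - 22223/450*e13 + 1223/90*e23


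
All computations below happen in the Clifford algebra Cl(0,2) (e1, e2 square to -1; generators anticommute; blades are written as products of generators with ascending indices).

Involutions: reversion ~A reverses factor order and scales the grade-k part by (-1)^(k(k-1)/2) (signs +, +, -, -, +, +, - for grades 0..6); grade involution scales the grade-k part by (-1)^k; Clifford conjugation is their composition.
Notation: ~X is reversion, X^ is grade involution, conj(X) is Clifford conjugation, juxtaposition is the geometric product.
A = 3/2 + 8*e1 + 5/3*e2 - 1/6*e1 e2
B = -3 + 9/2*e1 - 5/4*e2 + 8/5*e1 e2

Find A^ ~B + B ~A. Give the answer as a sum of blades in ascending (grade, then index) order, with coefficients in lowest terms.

first term: 583/20 + 797/24*e1 - 417/40*e2 + 78/5*e1 e2
second term: -2321/60 - 161/8*e1 + 207/40*e2 + 97/5*e1 e2
Answer: -143/15 + 157/12*e1 - 21/4*e2 + 35*e1 e2


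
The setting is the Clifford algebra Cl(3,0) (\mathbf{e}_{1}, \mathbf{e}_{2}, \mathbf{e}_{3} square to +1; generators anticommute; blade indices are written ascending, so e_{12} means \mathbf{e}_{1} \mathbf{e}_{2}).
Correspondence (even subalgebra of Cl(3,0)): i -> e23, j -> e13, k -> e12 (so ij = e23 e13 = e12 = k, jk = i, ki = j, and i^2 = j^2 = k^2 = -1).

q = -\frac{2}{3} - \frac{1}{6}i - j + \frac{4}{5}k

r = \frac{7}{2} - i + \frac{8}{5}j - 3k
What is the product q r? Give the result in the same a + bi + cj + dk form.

In blades: q = -\frac{2}{3} + \frac{4}{5} e_{12} - e_{13} - \frac{1}{6} e_{23}, r = \frac{7}{2} - 3 e_{12} + \frac{8}{5} e_{13} - e_{23}.
Distribute q over r term by term (generator squares from the signature, products reordered to ascending indices): (-\frac{2}{3})*r = -\frac{7}{3} + 2 e_{12} - \frac{16}{15} e_{13} + \frac{2}{3} e_{23}; (\frac{4}{5} e_{12})*r = \frac{12}{5} + \frac{14}{5} e_{12} - \frac{4}{5} e_{13} - \frac{32}{25} e_{23}; (-e_{13})*r = \frac{8}{5} - e_{12} - \frac{7}{2} e_{13} + 3 e_{23}; (-\frac{1}{6} e_{23})*r = -\frac{1}{6} - \frac{4}{15} e_{12} - \frac{1}{2} e_{13} - \frac{7}{12} e_{23}.
Sum: \frac{3}{2} + \frac{53}{15} e_{12} - \frac{88}{15} e_{13} + \frac{541}{300} e_{23}; translating back through the correspondence:
Answer: \frac{3}{2} + \frac{541}{300}i - \frac{88}{15}j + \frac{53}{15}k


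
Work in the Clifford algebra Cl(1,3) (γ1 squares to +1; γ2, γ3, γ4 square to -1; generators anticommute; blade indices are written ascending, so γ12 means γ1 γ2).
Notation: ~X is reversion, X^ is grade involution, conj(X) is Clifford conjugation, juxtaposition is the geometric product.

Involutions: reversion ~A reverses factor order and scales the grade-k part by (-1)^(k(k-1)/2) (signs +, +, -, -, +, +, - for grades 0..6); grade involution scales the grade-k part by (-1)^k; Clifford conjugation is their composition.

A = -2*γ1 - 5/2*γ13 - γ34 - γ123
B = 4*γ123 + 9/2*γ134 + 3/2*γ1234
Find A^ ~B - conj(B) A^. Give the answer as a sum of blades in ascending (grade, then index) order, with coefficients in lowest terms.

first term: 4 - 9/2*γ1 - 10*γ2 + 39/4*γ4 + 3/2*γ12 - 8*γ23 + 33/4*γ24 - 9*γ34 + 4*γ124 + 3*γ234
second term: -4 + 9/2*γ1 + 10*γ2 - 39/4*γ4 + 3/2*γ12 + 8*γ23 + 33/4*γ24 + 9*γ34 + 4*γ124 - 3*γ234
Answer: 8 - 9*γ1 - 20*γ2 + 39/2*γ4 - 16*γ23 - 18*γ34 + 6*γ234


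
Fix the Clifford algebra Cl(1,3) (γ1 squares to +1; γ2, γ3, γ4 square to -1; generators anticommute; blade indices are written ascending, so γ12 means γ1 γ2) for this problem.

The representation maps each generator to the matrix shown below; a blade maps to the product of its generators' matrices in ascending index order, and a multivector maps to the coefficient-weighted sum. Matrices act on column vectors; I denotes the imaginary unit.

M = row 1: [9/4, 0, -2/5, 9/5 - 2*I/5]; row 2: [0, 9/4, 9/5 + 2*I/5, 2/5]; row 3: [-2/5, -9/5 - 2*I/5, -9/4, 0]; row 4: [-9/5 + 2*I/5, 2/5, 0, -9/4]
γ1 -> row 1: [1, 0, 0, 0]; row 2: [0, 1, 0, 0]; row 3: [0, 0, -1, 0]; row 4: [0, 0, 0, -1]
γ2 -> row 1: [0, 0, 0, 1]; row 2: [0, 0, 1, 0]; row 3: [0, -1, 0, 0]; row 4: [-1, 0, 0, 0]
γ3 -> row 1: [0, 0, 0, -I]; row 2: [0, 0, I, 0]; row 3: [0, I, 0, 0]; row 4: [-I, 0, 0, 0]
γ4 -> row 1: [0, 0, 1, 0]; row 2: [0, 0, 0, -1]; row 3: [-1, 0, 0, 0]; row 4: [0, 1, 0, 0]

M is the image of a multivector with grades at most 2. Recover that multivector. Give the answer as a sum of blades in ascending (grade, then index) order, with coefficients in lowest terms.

Method: the blade images are trace-orthogonal — tr(rho(e_A) rho(e_B)^-1) = 4 if A = B and 0 otherwise — and rho(e_A)^-1 = (e_A)^2 * rho(e_A) with (e_A)^2 = +1 or -1, so the coefficient of e_A in the preimage is (e_A)^2 * tr(M rho(e_A))/4.
Nonzero projections over blades of grade <= 2: γ1: (γ1)^2 = +1, tr(M rho(γ1)) = 9, coefficient 9/4; γ2: (γ2)^2 = -1, tr(M rho(γ2)) = -36/5, coefficient 9/5; γ13: (γ13)^2 = +1, tr(M rho(γ13)) = 8/5, coefficient 2/5; γ14: (γ14)^2 = +1, tr(M rho(γ14)) = -8/5, coefficient -2/5. Every other blade of grade <= 2 projects to 0.
Answer: 9/4*γ1 + 9/5*γ2 + 2/5*γ13 - 2/5*γ14


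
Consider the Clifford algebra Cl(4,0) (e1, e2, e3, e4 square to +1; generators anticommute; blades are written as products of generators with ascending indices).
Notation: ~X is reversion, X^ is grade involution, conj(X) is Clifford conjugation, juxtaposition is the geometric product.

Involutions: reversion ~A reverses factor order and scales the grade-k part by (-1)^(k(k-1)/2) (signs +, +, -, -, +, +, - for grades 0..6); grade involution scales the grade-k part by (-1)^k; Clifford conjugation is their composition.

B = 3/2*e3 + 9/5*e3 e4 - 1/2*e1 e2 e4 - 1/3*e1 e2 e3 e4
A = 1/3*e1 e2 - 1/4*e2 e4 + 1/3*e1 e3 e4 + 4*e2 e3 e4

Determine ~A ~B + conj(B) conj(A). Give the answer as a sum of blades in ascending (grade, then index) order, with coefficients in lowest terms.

first term: 73/120*e1 - 329/45*e2 + 1/6*e4 + 23/12*e1 e3 + 1/2*e1 e4 + 17/60*e2 e3 + 6*e2 e4 - 1/9*e3 e4 - 1/2*e1 e2 e3 - 3/8*e2 e3 e4 + 3/5*e1 e2 e3 e4
second term: 247/120*e1 + 319/45*e2 - 1/6*e4 - 25/12*e1 e3 + 1/2*e1 e4 - 17/60*e2 e3 + 6*e2 e4 - 1/9*e3 e4 + 1/2*e1 e2 e3 + 3/8*e2 e3 e4 + 3/5*e1 e2 e3 e4
Answer: 8/3*e1 - 2/9*e2 - 1/6*e1 e3 + e1 e4 + 12*e2 e4 - 2/9*e3 e4 + 6/5*e1 e2 e3 e4


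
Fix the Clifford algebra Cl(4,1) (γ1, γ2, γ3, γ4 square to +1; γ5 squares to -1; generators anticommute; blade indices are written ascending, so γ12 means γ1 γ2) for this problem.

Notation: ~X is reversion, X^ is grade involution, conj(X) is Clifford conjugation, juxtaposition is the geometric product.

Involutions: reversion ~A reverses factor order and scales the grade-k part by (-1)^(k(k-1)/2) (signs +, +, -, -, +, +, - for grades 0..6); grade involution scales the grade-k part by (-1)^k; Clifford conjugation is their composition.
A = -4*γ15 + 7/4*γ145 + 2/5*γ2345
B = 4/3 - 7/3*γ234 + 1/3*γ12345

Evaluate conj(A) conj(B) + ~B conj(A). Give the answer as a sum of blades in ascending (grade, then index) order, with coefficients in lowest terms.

first term: 2/15*γ1 - 14/15*γ5 + 16/3*γ15 - 7/12*γ23 + 7/3*γ145 + 4/3*γ234 + 49/12*γ1235 + 8/15*γ2345 + 28/3*γ12345
second term: -2/15*γ1 - 14/15*γ5 + 16/3*γ15 + 7/12*γ23 + 7/3*γ145 - 4/3*γ234 - 49/12*γ1235 + 8/15*γ2345 - 28/3*γ12345
Answer: -28/15*γ5 + 32/3*γ15 + 14/3*γ145 + 16/15*γ2345


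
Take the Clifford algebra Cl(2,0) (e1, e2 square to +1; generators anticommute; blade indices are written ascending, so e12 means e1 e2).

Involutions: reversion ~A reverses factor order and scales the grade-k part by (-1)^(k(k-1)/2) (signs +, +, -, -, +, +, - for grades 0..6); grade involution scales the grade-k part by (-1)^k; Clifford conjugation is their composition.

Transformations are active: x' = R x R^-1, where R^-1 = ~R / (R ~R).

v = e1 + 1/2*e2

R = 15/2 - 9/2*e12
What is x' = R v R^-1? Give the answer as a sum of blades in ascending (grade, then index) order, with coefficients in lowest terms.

~R = 15/2 + 9/2*e12, and R ~R = 153/2, so R^-1 = ~R / (153/2).
R v = 21/4*e1 + 33/4*e2
Answer: 1/34*e1 + 19/17*e2


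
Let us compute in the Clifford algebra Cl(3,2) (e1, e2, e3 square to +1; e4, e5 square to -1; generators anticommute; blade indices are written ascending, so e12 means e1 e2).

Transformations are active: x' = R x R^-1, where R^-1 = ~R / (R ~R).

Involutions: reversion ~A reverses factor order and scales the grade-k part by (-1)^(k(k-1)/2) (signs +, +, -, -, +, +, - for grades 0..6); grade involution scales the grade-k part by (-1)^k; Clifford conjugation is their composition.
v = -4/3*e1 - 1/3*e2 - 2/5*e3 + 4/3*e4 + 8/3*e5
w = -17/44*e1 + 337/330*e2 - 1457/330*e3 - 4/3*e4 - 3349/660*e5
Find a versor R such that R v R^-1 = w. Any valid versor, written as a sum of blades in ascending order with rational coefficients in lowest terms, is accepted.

Since q(v) = q(w) = -171/25, the sum R = v + w = -227/132*e1 + 227/330*e2 - 1589/330*e3 - 1589/660*e5 does the job whenever invertible.
Answer: -227/132*e1 + 227/330*e2 - 1589/330*e3 - 1589/660*e5


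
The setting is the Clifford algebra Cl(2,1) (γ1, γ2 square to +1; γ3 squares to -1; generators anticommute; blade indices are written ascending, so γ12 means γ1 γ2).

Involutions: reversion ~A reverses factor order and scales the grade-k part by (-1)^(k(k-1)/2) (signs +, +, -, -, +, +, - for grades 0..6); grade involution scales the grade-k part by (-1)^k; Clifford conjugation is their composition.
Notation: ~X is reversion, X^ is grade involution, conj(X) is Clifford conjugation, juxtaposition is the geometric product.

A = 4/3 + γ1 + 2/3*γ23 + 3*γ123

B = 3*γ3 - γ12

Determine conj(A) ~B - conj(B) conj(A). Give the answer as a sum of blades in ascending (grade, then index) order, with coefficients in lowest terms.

first term: γ2 + γ3 - 23/3*γ12 - 7/3*γ13
second term: 3*γ2 - 7*γ3 + 31/3*γ12 - 11/3*γ13
Answer: -2*γ2 + 8*γ3 - 18*γ12 + 4/3*γ13


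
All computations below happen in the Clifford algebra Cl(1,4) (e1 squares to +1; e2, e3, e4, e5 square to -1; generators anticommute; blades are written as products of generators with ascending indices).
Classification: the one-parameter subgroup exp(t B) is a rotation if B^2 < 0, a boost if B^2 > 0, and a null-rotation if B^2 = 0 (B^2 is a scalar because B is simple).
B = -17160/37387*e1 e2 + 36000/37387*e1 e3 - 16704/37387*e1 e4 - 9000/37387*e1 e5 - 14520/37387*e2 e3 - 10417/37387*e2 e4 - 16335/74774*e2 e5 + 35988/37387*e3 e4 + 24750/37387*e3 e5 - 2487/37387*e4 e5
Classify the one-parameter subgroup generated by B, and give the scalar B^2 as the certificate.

B^2 term by term: the squares give (-17160/37387)^2*(e1 e2)^2 + (36000/37387)^2*(e1 e3)^2 + (-16704/37387)^2*(e1 e4)^2 + (-9000/37387)^2*(e1 e5)^2 + (-14520/37387)^2*(e2 e3)^2 + (-10417/37387)^2*(e2 e4)^2 + (-16335/74774)^2*(e2 e5)^2 + (35988/37387)^2*(e3 e4)^2 + (24750/37387)^2*(e3 e5)^2 + (-2487/37387)^2*(e4 e5)^2 = 294465600/1397787769*(+1) + 1296000000/1397787769*(+1) + 279023616/1397787769*(+1) + 81000000/1397787769*(+1) + 210830400/1397787769*(-1) + 108513889/1397787769*(-1) + 266832225/5591151076*(-1) + 1295136144/1397787769*(-1) + 612562500/1397787769*(-1) + 6185169/1397787769*(-1) = -1/4 (each basis 2-blade squares to minus the product of its generators' squares); cross terms between blades sharing an index anticommute and cancel; the commuting (index-disjoint) pairs give grade-4 terms 2*c*c'*(blade product), which cancel blade by blade — e1 e2 e3 e4: -1235108160/1397787769 + 750024000/1397787769 + 485084160/1397787769 = 0; e1 e2 e3 e5: -849420000/1397787769 + 588060000/1397787769 + 261360000/1397787769 = 0; e1 e2 e4 e5: 85353840/1397787769 - 272859840/1397787769 + 187506000/1397787769 = 0; e1 e3 e4 e5: -179064000/1397787769 + 826848000/1397787769 - 647784000/1397787769 = 0; e2 e3 e4 e5: 72222480/1397787769 + 515641500/1397787769 - 587863980/1397787769 = 0 — confirming B is simple. So B^2 = -1/4.
Answer: rotation, certificate B^2 = -1/4. The scalar -1/4 is the complete invariant here: its sign names the subgroup type.
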